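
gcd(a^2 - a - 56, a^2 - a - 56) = a^2 - a - 56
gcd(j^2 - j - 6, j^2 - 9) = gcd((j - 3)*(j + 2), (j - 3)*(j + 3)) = j - 3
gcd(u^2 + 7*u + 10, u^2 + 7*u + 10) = u^2 + 7*u + 10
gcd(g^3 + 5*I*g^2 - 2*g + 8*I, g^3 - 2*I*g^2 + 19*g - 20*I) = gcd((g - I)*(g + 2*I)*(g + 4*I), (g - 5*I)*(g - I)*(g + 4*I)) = g^2 + 3*I*g + 4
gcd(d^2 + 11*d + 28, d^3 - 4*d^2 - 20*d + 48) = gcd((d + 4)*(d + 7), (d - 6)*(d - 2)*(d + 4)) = d + 4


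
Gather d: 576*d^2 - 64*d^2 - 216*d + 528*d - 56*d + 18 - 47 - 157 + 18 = 512*d^2 + 256*d - 168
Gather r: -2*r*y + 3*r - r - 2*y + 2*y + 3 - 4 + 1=r*(2 - 2*y)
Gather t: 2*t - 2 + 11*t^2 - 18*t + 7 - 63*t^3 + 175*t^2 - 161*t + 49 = -63*t^3 + 186*t^2 - 177*t + 54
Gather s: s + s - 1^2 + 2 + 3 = 2*s + 4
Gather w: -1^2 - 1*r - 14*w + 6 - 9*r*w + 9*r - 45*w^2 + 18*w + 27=8*r - 45*w^2 + w*(4 - 9*r) + 32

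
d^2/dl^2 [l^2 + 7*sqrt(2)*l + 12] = 2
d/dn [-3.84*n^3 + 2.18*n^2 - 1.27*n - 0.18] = -11.52*n^2 + 4.36*n - 1.27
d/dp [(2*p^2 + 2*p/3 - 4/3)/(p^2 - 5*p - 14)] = 16*(-2*p^2 - 10*p - 3)/(3*(p^4 - 10*p^3 - 3*p^2 + 140*p + 196))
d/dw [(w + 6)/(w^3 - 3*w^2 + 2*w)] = (w*(w^2 - 3*w + 2) - (w + 6)*(3*w^2 - 6*w + 2))/(w^2*(w^2 - 3*w + 2)^2)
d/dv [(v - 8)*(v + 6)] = 2*v - 2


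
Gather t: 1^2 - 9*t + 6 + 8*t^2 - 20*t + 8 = 8*t^2 - 29*t + 15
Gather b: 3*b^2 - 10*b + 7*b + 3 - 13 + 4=3*b^2 - 3*b - 6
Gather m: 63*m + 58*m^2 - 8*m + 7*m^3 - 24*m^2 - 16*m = 7*m^3 + 34*m^2 + 39*m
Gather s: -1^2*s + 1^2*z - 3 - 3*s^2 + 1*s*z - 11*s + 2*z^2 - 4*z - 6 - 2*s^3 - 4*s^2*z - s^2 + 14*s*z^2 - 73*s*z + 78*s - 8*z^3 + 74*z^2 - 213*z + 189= -2*s^3 + s^2*(-4*z - 4) + s*(14*z^2 - 72*z + 66) - 8*z^3 + 76*z^2 - 216*z + 180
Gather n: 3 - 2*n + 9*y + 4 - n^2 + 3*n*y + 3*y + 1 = -n^2 + n*(3*y - 2) + 12*y + 8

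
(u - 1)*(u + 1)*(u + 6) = u^3 + 6*u^2 - u - 6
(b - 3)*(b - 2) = b^2 - 5*b + 6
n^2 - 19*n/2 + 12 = (n - 8)*(n - 3/2)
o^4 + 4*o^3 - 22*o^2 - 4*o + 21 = (o - 3)*(o - 1)*(o + 1)*(o + 7)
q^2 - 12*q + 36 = (q - 6)^2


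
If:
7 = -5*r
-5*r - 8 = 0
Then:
No Solution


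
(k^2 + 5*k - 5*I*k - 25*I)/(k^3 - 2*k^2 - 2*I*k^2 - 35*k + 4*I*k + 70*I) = (k - 5*I)/(k^2 - k*(7 + 2*I) + 14*I)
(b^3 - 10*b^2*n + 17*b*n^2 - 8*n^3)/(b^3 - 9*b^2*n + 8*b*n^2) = (b - n)/b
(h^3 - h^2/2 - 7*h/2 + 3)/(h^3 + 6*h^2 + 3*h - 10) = (h - 3/2)/(h + 5)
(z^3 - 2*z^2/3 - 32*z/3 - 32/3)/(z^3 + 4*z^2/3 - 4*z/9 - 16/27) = 9*(z^2 - 2*z - 8)/(9*z^2 - 4)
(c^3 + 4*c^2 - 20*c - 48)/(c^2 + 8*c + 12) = c - 4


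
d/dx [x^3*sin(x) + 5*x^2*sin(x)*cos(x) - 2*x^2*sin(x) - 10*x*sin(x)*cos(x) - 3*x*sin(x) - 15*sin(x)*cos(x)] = x^3*cos(x) + 3*x^2*sin(x) - 2*x^2*cos(x) + 5*x^2*cos(2*x) - 4*x*sin(x) + 5*x*sin(2*x) - 3*x*cos(x) - 10*x*cos(2*x) - 3*sin(x) - 5*sin(2*x) - 15*cos(2*x)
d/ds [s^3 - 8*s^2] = s*(3*s - 16)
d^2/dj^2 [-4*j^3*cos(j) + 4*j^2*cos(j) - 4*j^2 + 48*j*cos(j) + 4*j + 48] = 4*j^3*cos(j) + 24*j^2*sin(j) - 4*j^2*cos(j) - 16*j*sin(j) - 72*j*cos(j) - 96*sin(j) + 8*cos(j) - 8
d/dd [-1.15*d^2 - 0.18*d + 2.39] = -2.3*d - 0.18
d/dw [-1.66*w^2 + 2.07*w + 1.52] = 2.07 - 3.32*w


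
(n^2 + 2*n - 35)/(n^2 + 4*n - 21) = (n - 5)/(n - 3)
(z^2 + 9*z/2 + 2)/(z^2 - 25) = (z^2 + 9*z/2 + 2)/(z^2 - 25)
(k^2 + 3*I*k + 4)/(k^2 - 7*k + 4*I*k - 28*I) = (k - I)/(k - 7)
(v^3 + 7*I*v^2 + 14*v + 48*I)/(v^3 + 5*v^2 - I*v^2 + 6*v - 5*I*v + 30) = (v + 8*I)/(v + 5)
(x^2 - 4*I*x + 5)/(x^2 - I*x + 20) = (x + I)/(x + 4*I)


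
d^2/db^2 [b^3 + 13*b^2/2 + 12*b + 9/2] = 6*b + 13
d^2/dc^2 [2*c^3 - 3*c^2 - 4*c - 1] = 12*c - 6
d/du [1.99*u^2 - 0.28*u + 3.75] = 3.98*u - 0.28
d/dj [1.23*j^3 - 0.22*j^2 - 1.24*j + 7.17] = 3.69*j^2 - 0.44*j - 1.24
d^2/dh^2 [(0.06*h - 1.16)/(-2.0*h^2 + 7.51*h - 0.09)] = (-(0.06*h - 1.16)*(4.0*h - 7.51)*(8.0*h - 15.02) + (0.72*h - 5.5412)*(2.0*h^2 - 7.51*h + 0.09))/(2.0*h^2 - 7.51*h + 0.09)^3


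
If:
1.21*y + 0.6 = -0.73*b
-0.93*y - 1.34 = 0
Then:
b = 1.57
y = -1.44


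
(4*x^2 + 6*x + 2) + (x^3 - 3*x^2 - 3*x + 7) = x^3 + x^2 + 3*x + 9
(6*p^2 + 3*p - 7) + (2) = 6*p^2 + 3*p - 5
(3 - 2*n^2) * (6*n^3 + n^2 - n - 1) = -12*n^5 - 2*n^4 + 20*n^3 + 5*n^2 - 3*n - 3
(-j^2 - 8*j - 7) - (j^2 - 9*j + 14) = -2*j^2 + j - 21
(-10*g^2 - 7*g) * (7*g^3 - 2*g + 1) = -70*g^5 - 49*g^4 + 20*g^3 + 4*g^2 - 7*g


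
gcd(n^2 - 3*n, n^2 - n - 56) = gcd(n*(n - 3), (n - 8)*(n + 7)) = 1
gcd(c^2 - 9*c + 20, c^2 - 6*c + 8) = c - 4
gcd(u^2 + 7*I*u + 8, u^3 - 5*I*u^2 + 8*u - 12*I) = u - I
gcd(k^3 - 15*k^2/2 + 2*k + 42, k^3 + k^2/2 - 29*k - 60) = k - 6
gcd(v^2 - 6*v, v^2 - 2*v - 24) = v - 6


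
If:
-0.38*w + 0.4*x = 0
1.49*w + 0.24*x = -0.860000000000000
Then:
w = -0.50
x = -0.48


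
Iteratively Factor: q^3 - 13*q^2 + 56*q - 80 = (q - 4)*(q^2 - 9*q + 20) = (q - 4)^2*(q - 5)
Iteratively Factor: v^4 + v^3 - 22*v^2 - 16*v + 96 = (v - 2)*(v^3 + 3*v^2 - 16*v - 48) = (v - 2)*(v + 4)*(v^2 - v - 12) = (v - 2)*(v + 3)*(v + 4)*(v - 4)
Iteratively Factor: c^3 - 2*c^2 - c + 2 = (c - 2)*(c^2 - 1) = (c - 2)*(c + 1)*(c - 1)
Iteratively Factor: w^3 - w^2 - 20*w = (w - 5)*(w^2 + 4*w) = (w - 5)*(w + 4)*(w)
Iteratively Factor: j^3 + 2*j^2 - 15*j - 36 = (j + 3)*(j^2 - j - 12) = (j - 4)*(j + 3)*(j + 3)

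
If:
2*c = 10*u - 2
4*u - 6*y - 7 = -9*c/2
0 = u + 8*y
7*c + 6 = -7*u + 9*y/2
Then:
No Solution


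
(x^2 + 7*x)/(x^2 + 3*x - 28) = x/(x - 4)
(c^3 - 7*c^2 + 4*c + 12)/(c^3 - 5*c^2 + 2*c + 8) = (c - 6)/(c - 4)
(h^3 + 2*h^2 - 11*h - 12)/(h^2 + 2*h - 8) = (h^2 - 2*h - 3)/(h - 2)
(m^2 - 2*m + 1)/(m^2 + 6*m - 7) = (m - 1)/(m + 7)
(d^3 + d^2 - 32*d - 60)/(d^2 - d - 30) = d + 2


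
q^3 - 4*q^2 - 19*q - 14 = (q - 7)*(q + 1)*(q + 2)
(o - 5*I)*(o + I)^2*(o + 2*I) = o^4 - I*o^3 + 15*o^2 + 23*I*o - 10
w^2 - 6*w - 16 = (w - 8)*(w + 2)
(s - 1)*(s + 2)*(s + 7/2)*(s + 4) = s^4 + 17*s^3/2 + 39*s^2/2 - s - 28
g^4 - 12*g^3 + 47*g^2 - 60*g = g*(g - 5)*(g - 4)*(g - 3)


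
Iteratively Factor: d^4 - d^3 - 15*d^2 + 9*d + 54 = (d - 3)*(d^3 + 2*d^2 - 9*d - 18) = (d - 3)^2*(d^2 + 5*d + 6) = (d - 3)^2*(d + 2)*(d + 3)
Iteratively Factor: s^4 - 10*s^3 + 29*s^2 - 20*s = (s - 5)*(s^3 - 5*s^2 + 4*s) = s*(s - 5)*(s^2 - 5*s + 4) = s*(s - 5)*(s - 4)*(s - 1)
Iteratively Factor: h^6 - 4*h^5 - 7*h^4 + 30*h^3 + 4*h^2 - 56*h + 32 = (h - 1)*(h^5 - 3*h^4 - 10*h^3 + 20*h^2 + 24*h - 32) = (h - 1)^2*(h^4 - 2*h^3 - 12*h^2 + 8*h + 32) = (h - 2)*(h - 1)^2*(h^3 - 12*h - 16) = (h - 2)*(h - 1)^2*(h + 2)*(h^2 - 2*h - 8) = (h - 2)*(h - 1)^2*(h + 2)^2*(h - 4)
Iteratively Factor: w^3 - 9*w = (w - 3)*(w^2 + 3*w) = (w - 3)*(w + 3)*(w)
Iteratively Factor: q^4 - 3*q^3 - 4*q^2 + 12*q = (q - 2)*(q^3 - q^2 - 6*q) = (q - 3)*(q - 2)*(q^2 + 2*q) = q*(q - 3)*(q - 2)*(q + 2)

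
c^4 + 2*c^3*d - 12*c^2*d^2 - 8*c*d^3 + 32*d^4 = (c - 2*d)^2*(c + 2*d)*(c + 4*d)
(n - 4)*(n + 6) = n^2 + 2*n - 24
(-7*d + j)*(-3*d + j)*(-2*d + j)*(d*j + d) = -42*d^4*j - 42*d^4 + 41*d^3*j^2 + 41*d^3*j - 12*d^2*j^3 - 12*d^2*j^2 + d*j^4 + d*j^3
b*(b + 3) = b^2 + 3*b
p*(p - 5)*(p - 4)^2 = p^4 - 13*p^3 + 56*p^2 - 80*p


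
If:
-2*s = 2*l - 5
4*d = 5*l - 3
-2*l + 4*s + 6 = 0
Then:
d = 31/12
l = 8/3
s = -1/6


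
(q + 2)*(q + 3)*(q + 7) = q^3 + 12*q^2 + 41*q + 42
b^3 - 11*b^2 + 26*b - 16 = (b - 8)*(b - 2)*(b - 1)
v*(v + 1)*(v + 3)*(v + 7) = v^4 + 11*v^3 + 31*v^2 + 21*v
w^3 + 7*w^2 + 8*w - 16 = (w - 1)*(w + 4)^2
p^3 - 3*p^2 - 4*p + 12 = (p - 3)*(p - 2)*(p + 2)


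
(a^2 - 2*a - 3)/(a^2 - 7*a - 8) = (a - 3)/(a - 8)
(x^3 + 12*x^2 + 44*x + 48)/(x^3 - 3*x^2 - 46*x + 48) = (x^2 + 6*x + 8)/(x^2 - 9*x + 8)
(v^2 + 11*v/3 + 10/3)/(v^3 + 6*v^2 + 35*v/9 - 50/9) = 3*(v + 2)/(3*v^2 + 13*v - 10)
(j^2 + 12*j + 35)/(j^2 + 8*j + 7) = (j + 5)/(j + 1)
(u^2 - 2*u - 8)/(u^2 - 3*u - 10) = (u - 4)/(u - 5)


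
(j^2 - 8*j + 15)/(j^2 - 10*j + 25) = (j - 3)/(j - 5)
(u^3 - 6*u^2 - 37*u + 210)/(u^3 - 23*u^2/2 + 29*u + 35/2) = 2*(u + 6)/(2*u + 1)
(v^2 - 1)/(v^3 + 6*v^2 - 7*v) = (v + 1)/(v*(v + 7))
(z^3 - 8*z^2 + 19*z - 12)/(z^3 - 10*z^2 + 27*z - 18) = (z - 4)/(z - 6)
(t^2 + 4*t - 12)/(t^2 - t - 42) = (t - 2)/(t - 7)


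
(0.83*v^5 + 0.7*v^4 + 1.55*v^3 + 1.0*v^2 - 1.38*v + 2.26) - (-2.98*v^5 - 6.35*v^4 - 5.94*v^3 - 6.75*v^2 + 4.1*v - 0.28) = 3.81*v^5 + 7.05*v^4 + 7.49*v^3 + 7.75*v^2 - 5.48*v + 2.54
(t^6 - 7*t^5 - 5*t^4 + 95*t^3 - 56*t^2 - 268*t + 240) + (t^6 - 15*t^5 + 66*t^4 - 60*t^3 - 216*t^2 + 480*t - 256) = 2*t^6 - 22*t^5 + 61*t^4 + 35*t^3 - 272*t^2 + 212*t - 16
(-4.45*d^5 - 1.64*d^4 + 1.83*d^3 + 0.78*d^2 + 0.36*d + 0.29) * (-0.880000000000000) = 3.916*d^5 + 1.4432*d^4 - 1.6104*d^3 - 0.6864*d^2 - 0.3168*d - 0.2552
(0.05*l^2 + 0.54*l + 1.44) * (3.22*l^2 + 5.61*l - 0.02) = 0.161*l^4 + 2.0193*l^3 + 7.6652*l^2 + 8.0676*l - 0.0288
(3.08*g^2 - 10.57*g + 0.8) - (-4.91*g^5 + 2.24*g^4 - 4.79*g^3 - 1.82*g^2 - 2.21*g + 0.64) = 4.91*g^5 - 2.24*g^4 + 4.79*g^3 + 4.9*g^2 - 8.36*g + 0.16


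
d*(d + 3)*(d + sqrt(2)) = d^3 + sqrt(2)*d^2 + 3*d^2 + 3*sqrt(2)*d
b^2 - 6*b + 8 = (b - 4)*(b - 2)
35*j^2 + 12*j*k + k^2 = (5*j + k)*(7*j + k)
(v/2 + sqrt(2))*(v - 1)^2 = v^3/2 - v^2 + sqrt(2)*v^2 - 2*sqrt(2)*v + v/2 + sqrt(2)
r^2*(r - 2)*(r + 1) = r^4 - r^3 - 2*r^2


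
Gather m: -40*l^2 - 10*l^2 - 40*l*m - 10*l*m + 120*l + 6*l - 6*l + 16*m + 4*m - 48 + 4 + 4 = -50*l^2 + 120*l + m*(20 - 50*l) - 40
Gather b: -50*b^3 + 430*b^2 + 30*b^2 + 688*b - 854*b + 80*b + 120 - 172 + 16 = -50*b^3 + 460*b^2 - 86*b - 36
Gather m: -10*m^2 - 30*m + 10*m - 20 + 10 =-10*m^2 - 20*m - 10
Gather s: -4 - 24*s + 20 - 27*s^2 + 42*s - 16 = -27*s^2 + 18*s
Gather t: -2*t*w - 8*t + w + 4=t*(-2*w - 8) + w + 4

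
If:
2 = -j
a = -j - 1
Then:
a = 1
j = -2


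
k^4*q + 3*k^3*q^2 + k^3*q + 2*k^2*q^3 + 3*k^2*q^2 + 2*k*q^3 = k*(k + q)*(k + 2*q)*(k*q + q)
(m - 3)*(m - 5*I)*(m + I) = m^3 - 3*m^2 - 4*I*m^2 + 5*m + 12*I*m - 15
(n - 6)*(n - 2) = n^2 - 8*n + 12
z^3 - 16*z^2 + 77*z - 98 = (z - 7)^2*(z - 2)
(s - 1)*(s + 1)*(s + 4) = s^3 + 4*s^2 - s - 4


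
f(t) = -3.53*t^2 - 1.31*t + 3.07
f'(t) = -7.06*t - 1.31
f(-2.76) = -20.20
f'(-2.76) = 18.18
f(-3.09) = -26.59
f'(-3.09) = 20.51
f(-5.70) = -104.15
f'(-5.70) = 38.93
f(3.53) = -45.54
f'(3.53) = -26.23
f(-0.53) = 2.77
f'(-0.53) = 2.43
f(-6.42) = -134.01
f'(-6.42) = 44.02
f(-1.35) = -1.59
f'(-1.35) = 8.22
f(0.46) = 1.72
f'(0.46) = -4.56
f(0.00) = 3.07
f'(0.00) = -1.31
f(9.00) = -294.65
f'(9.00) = -64.85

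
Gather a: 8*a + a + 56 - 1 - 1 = 9*a + 54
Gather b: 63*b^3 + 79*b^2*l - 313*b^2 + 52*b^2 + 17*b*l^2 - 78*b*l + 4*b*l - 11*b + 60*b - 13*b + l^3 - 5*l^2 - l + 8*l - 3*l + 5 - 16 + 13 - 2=63*b^3 + b^2*(79*l - 261) + b*(17*l^2 - 74*l + 36) + l^3 - 5*l^2 + 4*l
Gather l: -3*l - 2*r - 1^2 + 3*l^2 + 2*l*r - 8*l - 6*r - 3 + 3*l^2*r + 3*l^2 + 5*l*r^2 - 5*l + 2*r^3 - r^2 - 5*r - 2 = l^2*(3*r + 6) + l*(5*r^2 + 2*r - 16) + 2*r^3 - r^2 - 13*r - 6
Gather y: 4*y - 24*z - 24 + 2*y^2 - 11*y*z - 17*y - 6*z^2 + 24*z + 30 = 2*y^2 + y*(-11*z - 13) - 6*z^2 + 6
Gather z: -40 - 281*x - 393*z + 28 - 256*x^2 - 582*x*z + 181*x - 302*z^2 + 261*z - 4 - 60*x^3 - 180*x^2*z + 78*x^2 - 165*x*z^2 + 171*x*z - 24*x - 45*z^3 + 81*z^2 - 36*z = -60*x^3 - 178*x^2 - 124*x - 45*z^3 + z^2*(-165*x - 221) + z*(-180*x^2 - 411*x - 168) - 16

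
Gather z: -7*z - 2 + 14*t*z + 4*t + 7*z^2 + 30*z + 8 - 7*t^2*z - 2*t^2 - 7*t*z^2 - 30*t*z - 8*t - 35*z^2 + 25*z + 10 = -2*t^2 - 4*t + z^2*(-7*t - 28) + z*(-7*t^2 - 16*t + 48) + 16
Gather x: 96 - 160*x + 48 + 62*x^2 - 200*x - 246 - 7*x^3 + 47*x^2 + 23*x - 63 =-7*x^3 + 109*x^2 - 337*x - 165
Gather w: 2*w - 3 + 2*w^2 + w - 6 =2*w^2 + 3*w - 9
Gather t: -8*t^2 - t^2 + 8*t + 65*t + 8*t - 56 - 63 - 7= -9*t^2 + 81*t - 126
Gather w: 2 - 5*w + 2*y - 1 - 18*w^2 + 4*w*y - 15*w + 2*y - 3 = -18*w^2 + w*(4*y - 20) + 4*y - 2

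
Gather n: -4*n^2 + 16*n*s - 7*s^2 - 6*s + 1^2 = -4*n^2 + 16*n*s - 7*s^2 - 6*s + 1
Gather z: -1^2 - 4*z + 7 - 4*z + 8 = 14 - 8*z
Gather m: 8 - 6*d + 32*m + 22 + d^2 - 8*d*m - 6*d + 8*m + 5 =d^2 - 12*d + m*(40 - 8*d) + 35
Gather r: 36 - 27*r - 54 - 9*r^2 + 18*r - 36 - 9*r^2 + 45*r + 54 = -18*r^2 + 36*r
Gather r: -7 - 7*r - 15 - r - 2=-8*r - 24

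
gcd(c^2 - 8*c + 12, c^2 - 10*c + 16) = c - 2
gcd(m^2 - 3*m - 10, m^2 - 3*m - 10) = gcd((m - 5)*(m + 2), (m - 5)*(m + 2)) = m^2 - 3*m - 10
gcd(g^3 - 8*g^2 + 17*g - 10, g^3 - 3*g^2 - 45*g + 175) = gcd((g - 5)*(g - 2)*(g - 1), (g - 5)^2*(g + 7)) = g - 5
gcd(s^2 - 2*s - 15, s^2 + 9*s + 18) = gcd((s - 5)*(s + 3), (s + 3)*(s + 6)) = s + 3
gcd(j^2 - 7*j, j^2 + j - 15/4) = 1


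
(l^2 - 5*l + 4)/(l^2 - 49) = (l^2 - 5*l + 4)/(l^2 - 49)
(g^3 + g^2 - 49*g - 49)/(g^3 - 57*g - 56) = (g - 7)/(g - 8)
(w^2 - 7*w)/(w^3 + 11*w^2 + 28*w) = (w - 7)/(w^2 + 11*w + 28)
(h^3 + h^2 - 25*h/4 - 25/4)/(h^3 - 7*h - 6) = (h^2 - 25/4)/(h^2 - h - 6)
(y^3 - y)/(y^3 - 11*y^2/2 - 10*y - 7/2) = 2*y*(y - 1)/(2*y^2 - 13*y - 7)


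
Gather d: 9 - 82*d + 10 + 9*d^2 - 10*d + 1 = 9*d^2 - 92*d + 20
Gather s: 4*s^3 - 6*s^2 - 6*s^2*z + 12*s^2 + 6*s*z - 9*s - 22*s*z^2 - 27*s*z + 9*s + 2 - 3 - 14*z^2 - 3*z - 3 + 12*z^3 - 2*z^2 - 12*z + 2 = 4*s^3 + s^2*(6 - 6*z) + s*(-22*z^2 - 21*z) + 12*z^3 - 16*z^2 - 15*z - 2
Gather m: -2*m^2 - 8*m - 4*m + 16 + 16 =-2*m^2 - 12*m + 32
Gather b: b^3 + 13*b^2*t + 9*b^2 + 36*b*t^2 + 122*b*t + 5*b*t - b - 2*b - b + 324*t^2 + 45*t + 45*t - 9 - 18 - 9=b^3 + b^2*(13*t + 9) + b*(36*t^2 + 127*t - 4) + 324*t^2 + 90*t - 36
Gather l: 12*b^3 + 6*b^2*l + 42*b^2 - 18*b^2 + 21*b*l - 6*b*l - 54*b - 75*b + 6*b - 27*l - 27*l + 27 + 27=12*b^3 + 24*b^2 - 123*b + l*(6*b^2 + 15*b - 54) + 54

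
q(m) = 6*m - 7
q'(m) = 6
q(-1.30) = -14.80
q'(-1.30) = 6.00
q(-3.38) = -27.28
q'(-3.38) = 6.00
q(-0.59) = -10.54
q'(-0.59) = 6.00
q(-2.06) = -19.36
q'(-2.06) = 6.00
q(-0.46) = -9.76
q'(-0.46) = 6.00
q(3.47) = 13.82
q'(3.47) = 6.00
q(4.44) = 19.64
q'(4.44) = 6.00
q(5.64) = 26.84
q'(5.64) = 6.00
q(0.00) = -7.00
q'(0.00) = 6.00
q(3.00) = 11.00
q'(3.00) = 6.00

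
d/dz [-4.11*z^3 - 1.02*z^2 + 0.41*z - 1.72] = -12.33*z^2 - 2.04*z + 0.41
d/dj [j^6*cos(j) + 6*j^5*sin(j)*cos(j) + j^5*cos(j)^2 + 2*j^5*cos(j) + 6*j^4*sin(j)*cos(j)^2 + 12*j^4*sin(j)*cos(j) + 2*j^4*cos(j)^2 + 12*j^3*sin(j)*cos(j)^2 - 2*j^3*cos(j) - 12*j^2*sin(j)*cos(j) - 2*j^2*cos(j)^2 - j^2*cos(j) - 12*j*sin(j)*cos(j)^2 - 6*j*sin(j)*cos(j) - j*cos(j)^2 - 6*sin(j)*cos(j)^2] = (j + 1)^2*(-j^4*sin(j) - j^3*sin(2*j) + 6*j^3*cos(j) + 6*j^3*cos(2*j) + j^2*sin(j) + 15*j^2*sin(2*j) - j^2*cos(j)/2 + 5*j^2*cos(2*j)/2 + 9*j^2*cos(3*j)/2 + 5*j^2/2 + 6*j*sin(j) - 5*j*sin(2*j) + 6*j*sin(3*j) - 2*j*cos(j) - 7*j*cos(2*j) - j - 3*sin(j) - 3*sin(2*j) - 3*sin(3*j) - 3*cos(j)/2 - cos(2*j)/2 - 9*cos(3*j)/2 - 1/2)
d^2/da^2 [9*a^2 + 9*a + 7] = 18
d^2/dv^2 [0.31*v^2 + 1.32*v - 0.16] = 0.620000000000000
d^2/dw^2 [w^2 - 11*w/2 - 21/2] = 2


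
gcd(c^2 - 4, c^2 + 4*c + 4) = c + 2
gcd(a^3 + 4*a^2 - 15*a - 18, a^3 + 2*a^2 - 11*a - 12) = a^2 - 2*a - 3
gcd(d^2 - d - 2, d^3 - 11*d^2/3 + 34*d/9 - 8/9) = d - 2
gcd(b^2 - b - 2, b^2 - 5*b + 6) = b - 2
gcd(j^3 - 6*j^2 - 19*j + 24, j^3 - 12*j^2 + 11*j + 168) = j^2 - 5*j - 24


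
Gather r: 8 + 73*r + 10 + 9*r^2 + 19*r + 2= 9*r^2 + 92*r + 20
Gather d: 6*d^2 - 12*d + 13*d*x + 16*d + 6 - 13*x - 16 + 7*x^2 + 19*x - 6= 6*d^2 + d*(13*x + 4) + 7*x^2 + 6*x - 16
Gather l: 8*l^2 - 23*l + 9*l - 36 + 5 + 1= 8*l^2 - 14*l - 30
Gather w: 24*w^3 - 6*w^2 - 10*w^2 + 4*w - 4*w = 24*w^3 - 16*w^2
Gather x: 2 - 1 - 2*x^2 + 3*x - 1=-2*x^2 + 3*x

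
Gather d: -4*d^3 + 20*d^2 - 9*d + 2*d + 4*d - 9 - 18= -4*d^3 + 20*d^2 - 3*d - 27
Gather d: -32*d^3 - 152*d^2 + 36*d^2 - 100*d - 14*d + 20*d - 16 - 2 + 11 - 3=-32*d^3 - 116*d^2 - 94*d - 10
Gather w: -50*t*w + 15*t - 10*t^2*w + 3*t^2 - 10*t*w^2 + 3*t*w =3*t^2 - 10*t*w^2 + 15*t + w*(-10*t^2 - 47*t)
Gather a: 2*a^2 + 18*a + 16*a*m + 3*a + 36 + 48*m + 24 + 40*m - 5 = 2*a^2 + a*(16*m + 21) + 88*m + 55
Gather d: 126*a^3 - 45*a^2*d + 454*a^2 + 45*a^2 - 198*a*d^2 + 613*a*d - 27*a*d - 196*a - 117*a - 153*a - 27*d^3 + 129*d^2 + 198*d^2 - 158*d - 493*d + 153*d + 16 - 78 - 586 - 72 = 126*a^3 + 499*a^2 - 466*a - 27*d^3 + d^2*(327 - 198*a) + d*(-45*a^2 + 586*a - 498) - 720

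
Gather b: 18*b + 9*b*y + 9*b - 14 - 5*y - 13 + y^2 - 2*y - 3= b*(9*y + 27) + y^2 - 7*y - 30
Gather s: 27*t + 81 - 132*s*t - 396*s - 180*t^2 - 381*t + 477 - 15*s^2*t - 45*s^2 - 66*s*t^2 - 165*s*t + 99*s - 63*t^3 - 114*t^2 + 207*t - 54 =s^2*(-15*t - 45) + s*(-66*t^2 - 297*t - 297) - 63*t^3 - 294*t^2 - 147*t + 504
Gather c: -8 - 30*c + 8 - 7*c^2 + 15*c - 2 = -7*c^2 - 15*c - 2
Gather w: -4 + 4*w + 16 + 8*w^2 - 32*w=8*w^2 - 28*w + 12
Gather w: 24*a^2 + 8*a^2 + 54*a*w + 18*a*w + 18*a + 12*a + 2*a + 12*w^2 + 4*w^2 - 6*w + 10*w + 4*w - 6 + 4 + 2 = 32*a^2 + 32*a + 16*w^2 + w*(72*a + 8)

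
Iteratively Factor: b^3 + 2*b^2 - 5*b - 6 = (b - 2)*(b^2 + 4*b + 3) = (b - 2)*(b + 3)*(b + 1)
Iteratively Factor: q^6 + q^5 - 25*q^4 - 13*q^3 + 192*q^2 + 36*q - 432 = (q - 3)*(q^5 + 4*q^4 - 13*q^3 - 52*q^2 + 36*q + 144) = (q - 3)*(q + 4)*(q^4 - 13*q^2 + 36) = (q - 3)*(q + 2)*(q + 4)*(q^3 - 2*q^2 - 9*q + 18) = (q - 3)^2*(q + 2)*(q + 4)*(q^2 + q - 6) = (q - 3)^2*(q + 2)*(q + 3)*(q + 4)*(q - 2)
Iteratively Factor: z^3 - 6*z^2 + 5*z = (z - 1)*(z^2 - 5*z) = z*(z - 1)*(z - 5)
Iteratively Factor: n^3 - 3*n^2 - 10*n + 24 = (n - 4)*(n^2 + n - 6) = (n - 4)*(n - 2)*(n + 3)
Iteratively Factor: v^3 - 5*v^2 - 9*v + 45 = (v - 5)*(v^2 - 9) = (v - 5)*(v + 3)*(v - 3)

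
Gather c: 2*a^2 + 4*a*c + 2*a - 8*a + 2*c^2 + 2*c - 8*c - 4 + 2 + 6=2*a^2 - 6*a + 2*c^2 + c*(4*a - 6) + 4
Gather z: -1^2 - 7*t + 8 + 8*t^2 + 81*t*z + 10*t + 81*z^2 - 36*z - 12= 8*t^2 + 3*t + 81*z^2 + z*(81*t - 36) - 5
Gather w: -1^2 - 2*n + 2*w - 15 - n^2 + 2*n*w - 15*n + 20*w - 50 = -n^2 - 17*n + w*(2*n + 22) - 66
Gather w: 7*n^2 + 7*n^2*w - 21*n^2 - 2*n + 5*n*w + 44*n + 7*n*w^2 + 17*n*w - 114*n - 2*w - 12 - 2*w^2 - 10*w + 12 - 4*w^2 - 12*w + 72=-14*n^2 - 72*n + w^2*(7*n - 6) + w*(7*n^2 + 22*n - 24) + 72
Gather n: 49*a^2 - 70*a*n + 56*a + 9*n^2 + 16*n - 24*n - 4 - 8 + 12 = 49*a^2 + 56*a + 9*n^2 + n*(-70*a - 8)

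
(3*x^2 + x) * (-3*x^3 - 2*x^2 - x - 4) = -9*x^5 - 9*x^4 - 5*x^3 - 13*x^2 - 4*x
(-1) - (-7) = 6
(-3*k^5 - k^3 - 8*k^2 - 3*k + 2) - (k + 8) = -3*k^5 - k^3 - 8*k^2 - 4*k - 6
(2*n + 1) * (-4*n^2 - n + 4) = -8*n^3 - 6*n^2 + 7*n + 4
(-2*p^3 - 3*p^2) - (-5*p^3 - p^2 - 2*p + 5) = 3*p^3 - 2*p^2 + 2*p - 5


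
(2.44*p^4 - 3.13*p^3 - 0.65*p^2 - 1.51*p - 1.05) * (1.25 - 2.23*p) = -5.4412*p^5 + 10.0299*p^4 - 2.463*p^3 + 2.5548*p^2 + 0.454*p - 1.3125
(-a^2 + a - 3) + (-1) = -a^2 + a - 4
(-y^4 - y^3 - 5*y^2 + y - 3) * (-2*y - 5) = 2*y^5 + 7*y^4 + 15*y^3 + 23*y^2 + y + 15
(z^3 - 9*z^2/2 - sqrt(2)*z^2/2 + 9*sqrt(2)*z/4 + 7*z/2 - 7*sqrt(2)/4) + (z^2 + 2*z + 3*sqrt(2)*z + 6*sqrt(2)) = z^3 - 7*z^2/2 - sqrt(2)*z^2/2 + 11*z/2 + 21*sqrt(2)*z/4 + 17*sqrt(2)/4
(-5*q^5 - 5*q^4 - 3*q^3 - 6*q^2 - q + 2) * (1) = -5*q^5 - 5*q^4 - 3*q^3 - 6*q^2 - q + 2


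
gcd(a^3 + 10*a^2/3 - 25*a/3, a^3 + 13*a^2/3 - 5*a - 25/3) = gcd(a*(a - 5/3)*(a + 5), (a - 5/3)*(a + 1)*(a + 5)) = a^2 + 10*a/3 - 25/3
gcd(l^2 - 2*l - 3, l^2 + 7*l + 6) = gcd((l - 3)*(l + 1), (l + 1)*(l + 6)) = l + 1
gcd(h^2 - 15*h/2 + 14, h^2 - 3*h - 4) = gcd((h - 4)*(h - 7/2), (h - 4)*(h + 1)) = h - 4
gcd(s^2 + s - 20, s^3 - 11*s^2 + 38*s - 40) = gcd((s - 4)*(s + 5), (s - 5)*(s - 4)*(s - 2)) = s - 4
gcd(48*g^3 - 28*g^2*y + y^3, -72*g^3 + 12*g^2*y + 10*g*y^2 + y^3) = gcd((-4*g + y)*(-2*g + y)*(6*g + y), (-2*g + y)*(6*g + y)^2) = -12*g^2 + 4*g*y + y^2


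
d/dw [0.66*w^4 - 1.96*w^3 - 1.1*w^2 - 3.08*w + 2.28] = 2.64*w^3 - 5.88*w^2 - 2.2*w - 3.08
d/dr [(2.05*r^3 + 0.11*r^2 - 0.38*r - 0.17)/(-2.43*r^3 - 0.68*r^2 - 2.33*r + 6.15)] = (1.77635683940025e-15*r^5 - 1.1267*r^4 - 11.3998*r^3 + 36.0685*r^2 + 1.1218*r - 2.7331)/(5.9049*r^6 + 3.3048*r^5 + 11.7862*r^4 - 26.7202*r^3 - 2.9351*r^2 - 28.659*r + 37.8225)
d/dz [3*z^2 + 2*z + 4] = 6*z + 2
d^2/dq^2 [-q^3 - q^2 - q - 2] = -6*q - 2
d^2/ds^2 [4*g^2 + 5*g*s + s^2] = 2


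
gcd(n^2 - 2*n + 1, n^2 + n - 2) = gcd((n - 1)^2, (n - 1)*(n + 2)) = n - 1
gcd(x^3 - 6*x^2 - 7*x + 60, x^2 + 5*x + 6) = x + 3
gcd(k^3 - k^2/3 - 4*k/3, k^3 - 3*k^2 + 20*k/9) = k^2 - 4*k/3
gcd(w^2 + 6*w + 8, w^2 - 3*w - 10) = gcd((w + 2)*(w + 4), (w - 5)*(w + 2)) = w + 2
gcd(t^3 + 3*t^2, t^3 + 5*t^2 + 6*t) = t^2 + 3*t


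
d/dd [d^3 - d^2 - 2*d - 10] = 3*d^2 - 2*d - 2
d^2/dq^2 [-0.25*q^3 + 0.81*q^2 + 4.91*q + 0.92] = 1.62 - 1.5*q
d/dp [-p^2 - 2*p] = -2*p - 2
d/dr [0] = 0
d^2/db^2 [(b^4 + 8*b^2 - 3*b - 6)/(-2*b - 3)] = 12*(-2*b^4 - 8*b^3 - 9*b^2 - 11)/(8*b^3 + 36*b^2 + 54*b + 27)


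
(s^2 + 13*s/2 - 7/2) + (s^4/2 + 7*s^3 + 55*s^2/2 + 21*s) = s^4/2 + 7*s^3 + 57*s^2/2 + 55*s/2 - 7/2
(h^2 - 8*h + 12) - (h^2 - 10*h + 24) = 2*h - 12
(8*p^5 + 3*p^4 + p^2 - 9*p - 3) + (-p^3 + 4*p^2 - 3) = 8*p^5 + 3*p^4 - p^3 + 5*p^2 - 9*p - 6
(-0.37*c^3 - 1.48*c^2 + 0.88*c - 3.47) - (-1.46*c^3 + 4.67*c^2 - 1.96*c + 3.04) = 1.09*c^3 - 6.15*c^2 + 2.84*c - 6.51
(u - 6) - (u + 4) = -10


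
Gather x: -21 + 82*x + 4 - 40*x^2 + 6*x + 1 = -40*x^2 + 88*x - 16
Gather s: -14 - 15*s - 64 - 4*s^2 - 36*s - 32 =-4*s^2 - 51*s - 110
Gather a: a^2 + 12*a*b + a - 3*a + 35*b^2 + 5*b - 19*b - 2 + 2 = a^2 + a*(12*b - 2) + 35*b^2 - 14*b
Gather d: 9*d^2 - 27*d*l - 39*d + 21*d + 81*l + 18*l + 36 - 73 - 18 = 9*d^2 + d*(-27*l - 18) + 99*l - 55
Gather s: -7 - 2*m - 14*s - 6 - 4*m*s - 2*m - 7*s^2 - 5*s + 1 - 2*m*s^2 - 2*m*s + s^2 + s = -4*m + s^2*(-2*m - 6) + s*(-6*m - 18) - 12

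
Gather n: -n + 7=7 - n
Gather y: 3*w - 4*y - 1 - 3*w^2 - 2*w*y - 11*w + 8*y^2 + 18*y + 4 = -3*w^2 - 8*w + 8*y^2 + y*(14 - 2*w) + 3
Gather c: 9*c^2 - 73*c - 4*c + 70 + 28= 9*c^2 - 77*c + 98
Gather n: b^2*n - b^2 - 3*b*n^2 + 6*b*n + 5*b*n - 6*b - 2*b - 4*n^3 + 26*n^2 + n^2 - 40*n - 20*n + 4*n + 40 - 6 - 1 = -b^2 - 8*b - 4*n^3 + n^2*(27 - 3*b) + n*(b^2 + 11*b - 56) + 33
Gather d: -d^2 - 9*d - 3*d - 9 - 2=-d^2 - 12*d - 11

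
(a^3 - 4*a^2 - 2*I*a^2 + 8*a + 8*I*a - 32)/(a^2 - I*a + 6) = (a^2 - 4*a*(1 + I) + 16*I)/(a - 3*I)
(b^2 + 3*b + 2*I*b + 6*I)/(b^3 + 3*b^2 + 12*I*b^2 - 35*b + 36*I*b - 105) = (b + 2*I)/(b^2 + 12*I*b - 35)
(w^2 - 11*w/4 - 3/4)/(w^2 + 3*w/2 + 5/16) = 4*(w - 3)/(4*w + 5)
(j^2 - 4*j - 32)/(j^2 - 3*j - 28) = (j - 8)/(j - 7)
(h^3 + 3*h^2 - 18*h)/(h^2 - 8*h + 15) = h*(h + 6)/(h - 5)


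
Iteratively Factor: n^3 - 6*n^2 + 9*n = (n - 3)*(n^2 - 3*n) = (n - 3)^2*(n)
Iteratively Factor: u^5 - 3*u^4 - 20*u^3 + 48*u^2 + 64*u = (u - 4)*(u^4 + u^3 - 16*u^2 - 16*u) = (u - 4)^2*(u^3 + 5*u^2 + 4*u) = (u - 4)^2*(u + 1)*(u^2 + 4*u) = (u - 4)^2*(u + 1)*(u + 4)*(u)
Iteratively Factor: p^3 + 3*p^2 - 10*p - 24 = (p + 2)*(p^2 + p - 12) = (p + 2)*(p + 4)*(p - 3)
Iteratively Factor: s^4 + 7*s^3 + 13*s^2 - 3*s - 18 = (s + 2)*(s^3 + 5*s^2 + 3*s - 9) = (s + 2)*(s + 3)*(s^2 + 2*s - 3) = (s + 2)*(s + 3)^2*(s - 1)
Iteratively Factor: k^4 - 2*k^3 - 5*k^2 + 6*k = (k)*(k^3 - 2*k^2 - 5*k + 6) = k*(k - 3)*(k^2 + k - 2) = k*(k - 3)*(k + 2)*(k - 1)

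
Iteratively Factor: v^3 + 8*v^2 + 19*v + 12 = (v + 3)*(v^2 + 5*v + 4) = (v + 1)*(v + 3)*(v + 4)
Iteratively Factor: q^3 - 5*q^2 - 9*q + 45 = (q - 3)*(q^2 - 2*q - 15) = (q - 5)*(q - 3)*(q + 3)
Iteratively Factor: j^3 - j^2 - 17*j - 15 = (j + 3)*(j^2 - 4*j - 5) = (j + 1)*(j + 3)*(j - 5)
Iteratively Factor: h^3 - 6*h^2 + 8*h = (h - 4)*(h^2 - 2*h) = (h - 4)*(h - 2)*(h)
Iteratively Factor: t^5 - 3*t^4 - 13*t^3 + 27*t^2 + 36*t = (t + 1)*(t^4 - 4*t^3 - 9*t^2 + 36*t) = (t + 1)*(t + 3)*(t^3 - 7*t^2 + 12*t) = (t - 3)*(t + 1)*(t + 3)*(t^2 - 4*t) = t*(t - 3)*(t + 1)*(t + 3)*(t - 4)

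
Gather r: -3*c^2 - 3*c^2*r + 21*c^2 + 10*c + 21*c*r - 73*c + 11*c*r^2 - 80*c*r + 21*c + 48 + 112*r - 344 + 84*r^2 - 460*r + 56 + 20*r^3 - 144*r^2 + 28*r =18*c^2 - 42*c + 20*r^3 + r^2*(11*c - 60) + r*(-3*c^2 - 59*c - 320) - 240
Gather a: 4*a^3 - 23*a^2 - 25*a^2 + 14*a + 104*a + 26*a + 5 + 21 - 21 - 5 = 4*a^3 - 48*a^2 + 144*a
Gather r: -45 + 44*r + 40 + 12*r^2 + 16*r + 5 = 12*r^2 + 60*r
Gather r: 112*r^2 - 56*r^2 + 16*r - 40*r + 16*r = 56*r^2 - 8*r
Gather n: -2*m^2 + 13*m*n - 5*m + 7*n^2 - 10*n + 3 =-2*m^2 - 5*m + 7*n^2 + n*(13*m - 10) + 3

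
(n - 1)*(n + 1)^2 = n^3 + n^2 - n - 1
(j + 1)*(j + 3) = j^2 + 4*j + 3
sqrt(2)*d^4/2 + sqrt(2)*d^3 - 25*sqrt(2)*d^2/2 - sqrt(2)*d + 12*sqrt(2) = (d - 4)*(d - 1)*(d + 6)*(sqrt(2)*d/2 + sqrt(2)/2)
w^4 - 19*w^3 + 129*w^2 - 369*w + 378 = (w - 7)*(w - 6)*(w - 3)^2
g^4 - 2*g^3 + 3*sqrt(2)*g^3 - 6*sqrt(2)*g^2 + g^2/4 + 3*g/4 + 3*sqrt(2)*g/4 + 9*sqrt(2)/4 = (g - 3/2)*(g - 1)*(g + 1/2)*(g + 3*sqrt(2))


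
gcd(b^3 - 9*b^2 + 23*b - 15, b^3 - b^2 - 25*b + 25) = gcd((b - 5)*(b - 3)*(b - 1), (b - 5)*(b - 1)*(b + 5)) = b^2 - 6*b + 5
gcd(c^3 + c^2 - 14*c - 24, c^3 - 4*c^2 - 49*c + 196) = c - 4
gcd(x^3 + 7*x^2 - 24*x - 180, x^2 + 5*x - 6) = x + 6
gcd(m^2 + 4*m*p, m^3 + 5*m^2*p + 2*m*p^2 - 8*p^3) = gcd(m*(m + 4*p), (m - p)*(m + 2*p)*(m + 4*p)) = m + 4*p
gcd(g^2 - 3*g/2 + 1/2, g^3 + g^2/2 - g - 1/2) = g - 1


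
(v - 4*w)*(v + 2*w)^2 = v^3 - 12*v*w^2 - 16*w^3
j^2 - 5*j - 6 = (j - 6)*(j + 1)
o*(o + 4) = o^2 + 4*o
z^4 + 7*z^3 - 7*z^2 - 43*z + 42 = (z - 2)*(z - 1)*(z + 3)*(z + 7)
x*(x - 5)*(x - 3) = x^3 - 8*x^2 + 15*x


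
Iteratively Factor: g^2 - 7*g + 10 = (g - 5)*(g - 2)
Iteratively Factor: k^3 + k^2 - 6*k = (k)*(k^2 + k - 6) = k*(k + 3)*(k - 2)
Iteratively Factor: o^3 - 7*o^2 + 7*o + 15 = (o - 5)*(o^2 - 2*o - 3) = (o - 5)*(o - 3)*(o + 1)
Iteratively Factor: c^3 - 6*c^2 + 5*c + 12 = (c + 1)*(c^2 - 7*c + 12) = (c - 4)*(c + 1)*(c - 3)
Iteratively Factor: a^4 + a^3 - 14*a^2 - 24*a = (a + 3)*(a^3 - 2*a^2 - 8*a) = a*(a + 3)*(a^2 - 2*a - 8) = a*(a - 4)*(a + 3)*(a + 2)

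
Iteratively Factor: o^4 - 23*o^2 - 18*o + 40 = (o - 1)*(o^3 + o^2 - 22*o - 40) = (o - 5)*(o - 1)*(o^2 + 6*o + 8) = (o - 5)*(o - 1)*(o + 4)*(o + 2)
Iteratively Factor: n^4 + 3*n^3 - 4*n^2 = (n)*(n^3 + 3*n^2 - 4*n) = n*(n + 4)*(n^2 - n) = n^2*(n + 4)*(n - 1)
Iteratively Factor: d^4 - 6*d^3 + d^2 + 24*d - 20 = (d + 2)*(d^3 - 8*d^2 + 17*d - 10) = (d - 2)*(d + 2)*(d^2 - 6*d + 5) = (d - 2)*(d - 1)*(d + 2)*(d - 5)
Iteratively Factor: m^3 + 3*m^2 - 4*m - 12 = (m - 2)*(m^2 + 5*m + 6) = (m - 2)*(m + 2)*(m + 3)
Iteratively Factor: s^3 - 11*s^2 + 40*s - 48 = (s - 4)*(s^2 - 7*s + 12) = (s - 4)*(s - 3)*(s - 4)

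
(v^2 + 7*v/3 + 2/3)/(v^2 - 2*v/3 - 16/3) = (3*v + 1)/(3*v - 8)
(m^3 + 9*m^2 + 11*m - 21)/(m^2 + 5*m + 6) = (m^2 + 6*m - 7)/(m + 2)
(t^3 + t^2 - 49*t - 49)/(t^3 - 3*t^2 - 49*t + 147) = (t + 1)/(t - 3)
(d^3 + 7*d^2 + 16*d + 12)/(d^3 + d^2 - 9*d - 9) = (d^2 + 4*d + 4)/(d^2 - 2*d - 3)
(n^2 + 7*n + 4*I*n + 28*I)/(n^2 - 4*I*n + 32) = (n + 7)/(n - 8*I)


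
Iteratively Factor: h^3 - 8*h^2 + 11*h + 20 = (h - 5)*(h^2 - 3*h - 4) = (h - 5)*(h + 1)*(h - 4)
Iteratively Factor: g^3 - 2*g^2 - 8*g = (g + 2)*(g^2 - 4*g) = g*(g + 2)*(g - 4)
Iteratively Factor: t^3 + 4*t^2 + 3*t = (t)*(t^2 + 4*t + 3) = t*(t + 1)*(t + 3)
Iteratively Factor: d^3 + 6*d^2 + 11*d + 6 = (d + 1)*(d^2 + 5*d + 6) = (d + 1)*(d + 2)*(d + 3)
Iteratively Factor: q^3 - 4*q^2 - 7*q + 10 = (q - 1)*(q^2 - 3*q - 10) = (q - 1)*(q + 2)*(q - 5)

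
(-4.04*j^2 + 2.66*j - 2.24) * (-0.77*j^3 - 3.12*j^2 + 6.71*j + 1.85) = 3.1108*j^5 + 10.5566*j^4 - 33.6828*j^3 + 17.3634*j^2 - 10.1094*j - 4.144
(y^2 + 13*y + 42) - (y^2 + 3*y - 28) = 10*y + 70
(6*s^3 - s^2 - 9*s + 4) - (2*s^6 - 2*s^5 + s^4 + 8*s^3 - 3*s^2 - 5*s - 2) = -2*s^6 + 2*s^5 - s^4 - 2*s^3 + 2*s^2 - 4*s + 6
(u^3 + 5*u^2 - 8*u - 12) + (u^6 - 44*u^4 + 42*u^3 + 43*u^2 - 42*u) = u^6 - 44*u^4 + 43*u^3 + 48*u^2 - 50*u - 12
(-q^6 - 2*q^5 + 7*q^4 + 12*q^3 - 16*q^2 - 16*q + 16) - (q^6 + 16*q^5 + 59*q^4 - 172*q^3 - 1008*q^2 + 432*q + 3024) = -2*q^6 - 18*q^5 - 52*q^4 + 184*q^3 + 992*q^2 - 448*q - 3008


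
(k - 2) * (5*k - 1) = 5*k^2 - 11*k + 2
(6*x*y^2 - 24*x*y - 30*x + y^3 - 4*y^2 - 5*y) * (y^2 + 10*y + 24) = 6*x*y^4 + 36*x*y^3 - 126*x*y^2 - 876*x*y - 720*x + y^5 + 6*y^4 - 21*y^3 - 146*y^2 - 120*y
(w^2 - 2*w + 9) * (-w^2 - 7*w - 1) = -w^4 - 5*w^3 + 4*w^2 - 61*w - 9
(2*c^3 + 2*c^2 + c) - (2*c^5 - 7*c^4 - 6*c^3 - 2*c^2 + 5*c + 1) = -2*c^5 + 7*c^4 + 8*c^3 + 4*c^2 - 4*c - 1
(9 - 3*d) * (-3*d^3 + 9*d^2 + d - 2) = 9*d^4 - 54*d^3 + 78*d^2 + 15*d - 18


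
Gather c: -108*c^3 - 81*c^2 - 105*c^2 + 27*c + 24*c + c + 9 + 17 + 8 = -108*c^3 - 186*c^2 + 52*c + 34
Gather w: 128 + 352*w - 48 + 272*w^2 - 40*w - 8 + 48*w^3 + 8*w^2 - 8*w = 48*w^3 + 280*w^2 + 304*w + 72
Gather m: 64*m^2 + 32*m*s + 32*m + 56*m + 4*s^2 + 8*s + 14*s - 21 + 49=64*m^2 + m*(32*s + 88) + 4*s^2 + 22*s + 28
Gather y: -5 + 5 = 0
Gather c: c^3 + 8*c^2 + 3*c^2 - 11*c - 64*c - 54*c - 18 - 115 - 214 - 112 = c^3 + 11*c^2 - 129*c - 459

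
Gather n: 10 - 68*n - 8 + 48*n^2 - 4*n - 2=48*n^2 - 72*n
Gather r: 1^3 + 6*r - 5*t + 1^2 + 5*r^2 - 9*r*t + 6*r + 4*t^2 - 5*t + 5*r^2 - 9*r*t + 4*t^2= 10*r^2 + r*(12 - 18*t) + 8*t^2 - 10*t + 2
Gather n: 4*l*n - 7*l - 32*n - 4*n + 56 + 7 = -7*l + n*(4*l - 36) + 63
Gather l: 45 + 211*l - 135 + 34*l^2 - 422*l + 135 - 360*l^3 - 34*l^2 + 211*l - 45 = -360*l^3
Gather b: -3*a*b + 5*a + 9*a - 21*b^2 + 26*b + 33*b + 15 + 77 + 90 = 14*a - 21*b^2 + b*(59 - 3*a) + 182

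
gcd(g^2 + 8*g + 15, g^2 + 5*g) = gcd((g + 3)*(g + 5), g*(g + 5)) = g + 5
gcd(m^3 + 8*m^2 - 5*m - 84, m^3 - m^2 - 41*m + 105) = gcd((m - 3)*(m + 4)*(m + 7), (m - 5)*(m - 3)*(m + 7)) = m^2 + 4*m - 21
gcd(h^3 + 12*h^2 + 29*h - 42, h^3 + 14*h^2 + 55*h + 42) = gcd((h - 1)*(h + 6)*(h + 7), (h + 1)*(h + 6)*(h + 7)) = h^2 + 13*h + 42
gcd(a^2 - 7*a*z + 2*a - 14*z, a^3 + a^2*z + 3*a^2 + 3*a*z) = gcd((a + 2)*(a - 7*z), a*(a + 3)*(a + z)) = 1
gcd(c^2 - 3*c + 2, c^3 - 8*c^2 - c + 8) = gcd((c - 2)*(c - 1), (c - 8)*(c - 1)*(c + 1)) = c - 1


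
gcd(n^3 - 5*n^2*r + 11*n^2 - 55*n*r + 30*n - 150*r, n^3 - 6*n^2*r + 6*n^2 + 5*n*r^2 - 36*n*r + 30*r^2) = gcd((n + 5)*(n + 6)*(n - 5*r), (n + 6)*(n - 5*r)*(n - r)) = -n^2 + 5*n*r - 6*n + 30*r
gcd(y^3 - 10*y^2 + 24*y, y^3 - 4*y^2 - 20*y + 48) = y - 6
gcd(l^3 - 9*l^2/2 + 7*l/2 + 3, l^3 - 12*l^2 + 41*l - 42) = l^2 - 5*l + 6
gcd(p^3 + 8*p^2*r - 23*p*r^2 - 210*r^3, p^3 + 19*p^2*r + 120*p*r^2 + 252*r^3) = p^2 + 13*p*r + 42*r^2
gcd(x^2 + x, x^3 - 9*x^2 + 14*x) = x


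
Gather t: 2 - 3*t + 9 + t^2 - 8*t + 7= t^2 - 11*t + 18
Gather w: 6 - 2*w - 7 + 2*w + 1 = 0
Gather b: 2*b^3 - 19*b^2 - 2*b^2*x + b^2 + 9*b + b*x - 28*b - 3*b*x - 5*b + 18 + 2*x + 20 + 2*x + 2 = 2*b^3 + b^2*(-2*x - 18) + b*(-2*x - 24) + 4*x + 40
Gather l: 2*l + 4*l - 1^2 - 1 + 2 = 6*l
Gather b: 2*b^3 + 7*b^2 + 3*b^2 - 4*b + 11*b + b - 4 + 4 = 2*b^3 + 10*b^2 + 8*b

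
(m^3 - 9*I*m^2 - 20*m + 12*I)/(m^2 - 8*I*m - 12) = m - I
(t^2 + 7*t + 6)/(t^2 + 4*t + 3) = (t + 6)/(t + 3)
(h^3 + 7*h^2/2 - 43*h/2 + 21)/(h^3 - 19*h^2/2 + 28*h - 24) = (h^2 + 5*h - 14)/(h^2 - 8*h + 16)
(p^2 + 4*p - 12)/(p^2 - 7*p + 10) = (p + 6)/(p - 5)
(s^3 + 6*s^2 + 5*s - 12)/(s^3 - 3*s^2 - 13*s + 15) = (s + 4)/(s - 5)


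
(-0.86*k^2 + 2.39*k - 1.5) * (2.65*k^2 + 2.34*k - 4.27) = -2.279*k^4 + 4.3211*k^3 + 5.2898*k^2 - 13.7153*k + 6.405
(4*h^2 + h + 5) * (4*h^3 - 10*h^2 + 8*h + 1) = 16*h^5 - 36*h^4 + 42*h^3 - 38*h^2 + 41*h + 5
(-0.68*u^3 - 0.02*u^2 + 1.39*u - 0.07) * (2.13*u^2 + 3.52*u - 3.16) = -1.4484*u^5 - 2.4362*u^4 + 5.0391*u^3 + 4.8069*u^2 - 4.6388*u + 0.2212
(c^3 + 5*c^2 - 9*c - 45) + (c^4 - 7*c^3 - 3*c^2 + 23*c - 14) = c^4 - 6*c^3 + 2*c^2 + 14*c - 59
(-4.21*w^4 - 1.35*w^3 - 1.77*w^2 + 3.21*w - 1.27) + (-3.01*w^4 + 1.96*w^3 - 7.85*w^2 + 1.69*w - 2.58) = -7.22*w^4 + 0.61*w^3 - 9.62*w^2 + 4.9*w - 3.85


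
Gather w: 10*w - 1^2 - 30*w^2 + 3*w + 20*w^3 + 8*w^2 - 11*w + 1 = 20*w^3 - 22*w^2 + 2*w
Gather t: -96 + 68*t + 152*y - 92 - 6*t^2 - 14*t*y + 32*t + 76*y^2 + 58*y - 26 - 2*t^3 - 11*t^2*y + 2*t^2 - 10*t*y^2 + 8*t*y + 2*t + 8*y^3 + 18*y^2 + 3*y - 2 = -2*t^3 + t^2*(-11*y - 4) + t*(-10*y^2 - 6*y + 102) + 8*y^3 + 94*y^2 + 213*y - 216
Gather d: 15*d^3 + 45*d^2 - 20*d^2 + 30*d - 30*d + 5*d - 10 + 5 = 15*d^3 + 25*d^2 + 5*d - 5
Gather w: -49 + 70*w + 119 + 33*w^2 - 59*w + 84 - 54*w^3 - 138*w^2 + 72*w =-54*w^3 - 105*w^2 + 83*w + 154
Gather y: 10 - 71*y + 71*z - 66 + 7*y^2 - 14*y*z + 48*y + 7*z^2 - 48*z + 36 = 7*y^2 + y*(-14*z - 23) + 7*z^2 + 23*z - 20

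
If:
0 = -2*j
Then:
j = 0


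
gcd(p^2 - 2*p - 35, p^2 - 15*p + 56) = p - 7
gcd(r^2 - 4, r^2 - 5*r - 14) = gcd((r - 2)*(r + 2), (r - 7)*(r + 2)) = r + 2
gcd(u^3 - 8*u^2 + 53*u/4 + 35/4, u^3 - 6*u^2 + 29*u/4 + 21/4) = u^2 - 3*u - 7/4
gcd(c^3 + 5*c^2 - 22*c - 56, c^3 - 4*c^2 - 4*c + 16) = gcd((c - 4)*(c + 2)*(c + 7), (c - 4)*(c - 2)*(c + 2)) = c^2 - 2*c - 8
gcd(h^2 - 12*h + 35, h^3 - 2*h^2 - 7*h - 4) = 1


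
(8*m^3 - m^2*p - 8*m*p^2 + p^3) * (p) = 8*m^3*p - m^2*p^2 - 8*m*p^3 + p^4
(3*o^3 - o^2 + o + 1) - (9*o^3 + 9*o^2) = -6*o^3 - 10*o^2 + o + 1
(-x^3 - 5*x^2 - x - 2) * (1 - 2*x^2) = 2*x^5 + 10*x^4 + x^3 - x^2 - x - 2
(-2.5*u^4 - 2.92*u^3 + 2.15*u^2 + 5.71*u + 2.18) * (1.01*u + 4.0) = -2.525*u^5 - 12.9492*u^4 - 9.5085*u^3 + 14.3671*u^2 + 25.0418*u + 8.72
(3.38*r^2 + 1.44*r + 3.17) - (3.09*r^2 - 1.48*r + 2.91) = 0.29*r^2 + 2.92*r + 0.26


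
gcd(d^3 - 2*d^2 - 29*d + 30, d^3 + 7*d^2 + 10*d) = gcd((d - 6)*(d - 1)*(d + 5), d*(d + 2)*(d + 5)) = d + 5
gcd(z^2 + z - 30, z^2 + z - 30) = z^2 + z - 30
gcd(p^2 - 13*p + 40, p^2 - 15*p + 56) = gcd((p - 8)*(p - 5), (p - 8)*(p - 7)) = p - 8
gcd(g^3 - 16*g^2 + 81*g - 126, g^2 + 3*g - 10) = 1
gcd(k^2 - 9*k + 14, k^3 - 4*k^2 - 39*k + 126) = k - 7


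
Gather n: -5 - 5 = -10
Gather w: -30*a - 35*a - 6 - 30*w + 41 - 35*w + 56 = -65*a - 65*w + 91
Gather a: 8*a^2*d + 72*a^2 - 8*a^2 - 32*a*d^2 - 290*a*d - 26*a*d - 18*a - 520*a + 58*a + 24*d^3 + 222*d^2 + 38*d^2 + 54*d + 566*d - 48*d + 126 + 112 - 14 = a^2*(8*d + 64) + a*(-32*d^2 - 316*d - 480) + 24*d^3 + 260*d^2 + 572*d + 224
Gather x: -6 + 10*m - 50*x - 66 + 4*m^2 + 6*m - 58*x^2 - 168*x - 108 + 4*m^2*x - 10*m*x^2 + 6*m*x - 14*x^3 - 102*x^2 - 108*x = 4*m^2 + 16*m - 14*x^3 + x^2*(-10*m - 160) + x*(4*m^2 + 6*m - 326) - 180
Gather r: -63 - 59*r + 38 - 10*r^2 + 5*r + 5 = -10*r^2 - 54*r - 20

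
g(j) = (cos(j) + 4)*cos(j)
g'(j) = -(cos(j) + 4)*sin(j) - sin(j)*cos(j)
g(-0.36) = 4.62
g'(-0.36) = 2.07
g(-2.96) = -2.97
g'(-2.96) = 0.37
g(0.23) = 4.84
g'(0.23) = -1.36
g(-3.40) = -2.93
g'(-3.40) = -0.53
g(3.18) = -3.00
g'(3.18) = 0.08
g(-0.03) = 5.00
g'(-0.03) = 0.18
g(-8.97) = -2.79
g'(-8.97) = 0.97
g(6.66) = 4.58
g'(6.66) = -2.16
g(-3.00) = -2.98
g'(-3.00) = 0.29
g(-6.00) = 4.76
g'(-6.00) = -1.65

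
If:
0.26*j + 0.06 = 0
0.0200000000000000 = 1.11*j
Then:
No Solution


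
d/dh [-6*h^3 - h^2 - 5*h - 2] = -18*h^2 - 2*h - 5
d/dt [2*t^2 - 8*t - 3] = 4*t - 8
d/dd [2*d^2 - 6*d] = 4*d - 6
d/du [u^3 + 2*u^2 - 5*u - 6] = 3*u^2 + 4*u - 5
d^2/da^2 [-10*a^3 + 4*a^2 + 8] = 8 - 60*a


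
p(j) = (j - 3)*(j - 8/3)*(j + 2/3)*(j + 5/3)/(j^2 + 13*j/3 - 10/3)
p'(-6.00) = 136.62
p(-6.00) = 270.40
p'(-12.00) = -28.49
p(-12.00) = 290.58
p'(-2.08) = 6.17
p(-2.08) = -1.76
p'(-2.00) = 5.34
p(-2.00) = -1.30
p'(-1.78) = 3.42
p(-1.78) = -0.34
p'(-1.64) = 2.42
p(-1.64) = 0.07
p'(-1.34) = 0.69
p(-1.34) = 0.52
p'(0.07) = -8.64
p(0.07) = -3.22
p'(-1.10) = -0.41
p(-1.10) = 0.55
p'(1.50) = -4.66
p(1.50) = 2.22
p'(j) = (-2*j - 13/3)*(j - 3)*(j - 8/3)*(j + 2/3)*(j + 5/3)/(j^2 + 13*j/3 - 10/3)^2 + (j - 3)*(j - 8/3)*(j + 2/3)/(j^2 + 13*j/3 - 10/3) + (j - 3)*(j - 8/3)*(j + 5/3)/(j^2 + 13*j/3 - 10/3) + (j - 3)*(j + 2/3)*(j + 5/3)/(j^2 + 13*j/3 - 10/3) + (j - 8/3)*(j + 2/3)*(j + 5/3)/(j^2 + 13*j/3 - 10/3) = (162*j^5 + 783*j^4 - 3420*j^3 + 255*j^2 + 780*j - 6460)/(9*(9*j^4 + 78*j^3 + 109*j^2 - 260*j + 100))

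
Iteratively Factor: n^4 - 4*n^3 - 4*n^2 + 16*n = (n - 2)*(n^3 - 2*n^2 - 8*n) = (n - 2)*(n + 2)*(n^2 - 4*n) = n*(n - 2)*(n + 2)*(n - 4)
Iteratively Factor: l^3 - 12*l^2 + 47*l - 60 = (l - 5)*(l^2 - 7*l + 12) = (l - 5)*(l - 3)*(l - 4)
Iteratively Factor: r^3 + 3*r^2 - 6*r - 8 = (r + 1)*(r^2 + 2*r - 8) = (r + 1)*(r + 4)*(r - 2)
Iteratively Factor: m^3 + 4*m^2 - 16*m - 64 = (m + 4)*(m^2 - 16) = (m + 4)^2*(m - 4)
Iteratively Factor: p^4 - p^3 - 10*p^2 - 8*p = (p + 1)*(p^3 - 2*p^2 - 8*p) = (p + 1)*(p + 2)*(p^2 - 4*p) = p*(p + 1)*(p + 2)*(p - 4)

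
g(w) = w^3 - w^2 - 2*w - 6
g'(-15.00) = 703.00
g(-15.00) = -3576.00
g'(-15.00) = 703.00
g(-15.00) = -3576.00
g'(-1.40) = 6.68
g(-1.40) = -7.90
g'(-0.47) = -0.40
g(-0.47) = -5.38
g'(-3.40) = 39.48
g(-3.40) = -50.06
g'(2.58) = 12.81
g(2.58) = -0.64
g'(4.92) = 60.78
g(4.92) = 79.05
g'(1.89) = 4.94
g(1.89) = -6.60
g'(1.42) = 1.21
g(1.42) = -7.99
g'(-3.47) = 41.06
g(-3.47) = -52.88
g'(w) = 3*w^2 - 2*w - 2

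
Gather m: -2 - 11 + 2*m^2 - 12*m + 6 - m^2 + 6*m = m^2 - 6*m - 7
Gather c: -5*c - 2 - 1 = -5*c - 3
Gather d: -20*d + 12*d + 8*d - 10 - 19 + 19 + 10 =0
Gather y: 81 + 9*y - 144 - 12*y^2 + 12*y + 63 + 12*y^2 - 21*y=0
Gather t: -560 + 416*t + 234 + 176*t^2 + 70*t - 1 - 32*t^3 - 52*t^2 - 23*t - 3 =-32*t^3 + 124*t^2 + 463*t - 330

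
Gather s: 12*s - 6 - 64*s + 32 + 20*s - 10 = 16 - 32*s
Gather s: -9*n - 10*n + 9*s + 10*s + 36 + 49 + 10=-19*n + 19*s + 95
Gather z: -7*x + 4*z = -7*x + 4*z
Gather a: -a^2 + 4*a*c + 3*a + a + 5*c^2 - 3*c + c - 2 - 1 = -a^2 + a*(4*c + 4) + 5*c^2 - 2*c - 3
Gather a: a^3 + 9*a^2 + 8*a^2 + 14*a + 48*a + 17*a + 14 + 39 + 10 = a^3 + 17*a^2 + 79*a + 63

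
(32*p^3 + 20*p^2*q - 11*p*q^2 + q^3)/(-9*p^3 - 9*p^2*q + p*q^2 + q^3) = (-32*p^2 + 12*p*q - q^2)/(9*p^2 - q^2)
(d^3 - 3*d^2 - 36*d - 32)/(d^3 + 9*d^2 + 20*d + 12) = (d^2 - 4*d - 32)/(d^2 + 8*d + 12)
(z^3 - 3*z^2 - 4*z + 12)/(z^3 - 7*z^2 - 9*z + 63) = (z^2 - 4)/(z^2 - 4*z - 21)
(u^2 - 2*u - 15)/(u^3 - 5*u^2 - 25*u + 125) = (u + 3)/(u^2 - 25)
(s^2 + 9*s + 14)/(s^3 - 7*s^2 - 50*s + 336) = (s + 2)/(s^2 - 14*s + 48)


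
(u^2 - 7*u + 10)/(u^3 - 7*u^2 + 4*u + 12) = (u - 5)/(u^2 - 5*u - 6)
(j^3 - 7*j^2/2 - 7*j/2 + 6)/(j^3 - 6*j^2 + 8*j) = (2*j^2 + j - 3)/(2*j*(j - 2))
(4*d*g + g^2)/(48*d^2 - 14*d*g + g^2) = g*(4*d + g)/(48*d^2 - 14*d*g + g^2)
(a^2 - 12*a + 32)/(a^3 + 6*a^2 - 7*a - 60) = (a^2 - 12*a + 32)/(a^3 + 6*a^2 - 7*a - 60)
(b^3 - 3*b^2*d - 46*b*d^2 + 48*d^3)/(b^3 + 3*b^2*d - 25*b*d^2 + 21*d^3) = (b^2 - 2*b*d - 48*d^2)/(b^2 + 4*b*d - 21*d^2)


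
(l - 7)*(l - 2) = l^2 - 9*l + 14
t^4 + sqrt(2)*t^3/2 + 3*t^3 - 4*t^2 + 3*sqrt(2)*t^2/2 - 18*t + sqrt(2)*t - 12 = (t - 3*sqrt(2)/2)*(t + 2*sqrt(2))*(sqrt(2)*t/2 + sqrt(2))*(sqrt(2)*t + sqrt(2))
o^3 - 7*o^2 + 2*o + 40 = (o - 5)*(o - 4)*(o + 2)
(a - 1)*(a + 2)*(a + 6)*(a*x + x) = a^4*x + 8*a^3*x + 11*a^2*x - 8*a*x - 12*x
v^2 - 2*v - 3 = (v - 3)*(v + 1)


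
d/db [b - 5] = 1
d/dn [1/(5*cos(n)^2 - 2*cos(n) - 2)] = 2*(5*cos(n) - 1)*sin(n)/(-5*cos(n)^2 + 2*cos(n) + 2)^2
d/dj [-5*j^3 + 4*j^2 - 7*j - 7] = -15*j^2 + 8*j - 7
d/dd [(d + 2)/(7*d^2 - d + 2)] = (7*d^2 - d - (d + 2)*(14*d - 1) + 2)/(7*d^2 - d + 2)^2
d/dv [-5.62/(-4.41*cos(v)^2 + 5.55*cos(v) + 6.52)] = (49.5684*cos(v) - 31.191)*sin(v)/(-4.41*cos(v)^2 + 5.55*cos(v) + 6.52)^2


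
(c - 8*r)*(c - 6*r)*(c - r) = c^3 - 15*c^2*r + 62*c*r^2 - 48*r^3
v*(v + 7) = v^2 + 7*v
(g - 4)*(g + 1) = g^2 - 3*g - 4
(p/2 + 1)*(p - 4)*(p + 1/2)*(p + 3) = p^4/2 + 3*p^3/4 - 27*p^2/4 - 31*p/2 - 6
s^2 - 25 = (s - 5)*(s + 5)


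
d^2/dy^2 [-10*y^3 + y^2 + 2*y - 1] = 2 - 60*y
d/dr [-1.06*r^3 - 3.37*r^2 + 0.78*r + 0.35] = -3.18*r^2 - 6.74*r + 0.78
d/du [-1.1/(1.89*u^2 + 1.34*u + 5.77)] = (4.158*u + 1.474)/(1.89*u^2 + 1.34*u + 5.77)^2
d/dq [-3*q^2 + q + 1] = 1 - 6*q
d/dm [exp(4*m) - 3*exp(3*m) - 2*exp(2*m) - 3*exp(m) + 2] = (4*exp(3*m) - 9*exp(2*m) - 4*exp(m) - 3)*exp(m)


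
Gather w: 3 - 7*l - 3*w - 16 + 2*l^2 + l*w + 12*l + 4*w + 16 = 2*l^2 + 5*l + w*(l + 1) + 3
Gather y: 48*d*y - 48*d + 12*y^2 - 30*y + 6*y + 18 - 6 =-48*d + 12*y^2 + y*(48*d - 24) + 12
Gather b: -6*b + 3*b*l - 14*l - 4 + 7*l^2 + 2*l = b*(3*l - 6) + 7*l^2 - 12*l - 4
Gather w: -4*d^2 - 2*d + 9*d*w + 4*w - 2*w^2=-4*d^2 - 2*d - 2*w^2 + w*(9*d + 4)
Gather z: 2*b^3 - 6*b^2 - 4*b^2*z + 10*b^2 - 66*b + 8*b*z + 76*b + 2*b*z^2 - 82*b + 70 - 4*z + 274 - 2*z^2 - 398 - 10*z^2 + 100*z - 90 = 2*b^3 + 4*b^2 - 72*b + z^2*(2*b - 12) + z*(-4*b^2 + 8*b + 96) - 144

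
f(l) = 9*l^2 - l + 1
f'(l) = 18*l - 1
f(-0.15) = 1.35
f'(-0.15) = -3.70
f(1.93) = 32.59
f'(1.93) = 33.74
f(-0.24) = 1.76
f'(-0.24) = -5.32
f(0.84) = 6.51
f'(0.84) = 14.12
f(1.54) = 20.80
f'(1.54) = 26.72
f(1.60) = 22.44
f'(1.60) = 27.80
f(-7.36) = 495.89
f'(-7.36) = -133.48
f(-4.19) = 163.19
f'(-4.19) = -76.42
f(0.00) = 1.00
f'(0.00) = -1.00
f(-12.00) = 1309.00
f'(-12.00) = -217.00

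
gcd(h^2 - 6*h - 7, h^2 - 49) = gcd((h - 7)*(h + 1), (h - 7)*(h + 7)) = h - 7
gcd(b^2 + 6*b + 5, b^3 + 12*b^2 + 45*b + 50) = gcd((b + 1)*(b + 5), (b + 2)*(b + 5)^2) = b + 5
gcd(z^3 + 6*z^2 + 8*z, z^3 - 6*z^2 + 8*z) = z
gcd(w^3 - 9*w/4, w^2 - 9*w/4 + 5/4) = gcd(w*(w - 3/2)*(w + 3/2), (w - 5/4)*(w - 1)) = 1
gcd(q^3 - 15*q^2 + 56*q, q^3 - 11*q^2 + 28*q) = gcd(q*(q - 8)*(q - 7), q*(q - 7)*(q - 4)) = q^2 - 7*q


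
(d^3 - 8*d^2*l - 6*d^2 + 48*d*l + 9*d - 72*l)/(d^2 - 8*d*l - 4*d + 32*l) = (d^2 - 6*d + 9)/(d - 4)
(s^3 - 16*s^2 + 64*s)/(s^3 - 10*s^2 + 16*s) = (s - 8)/(s - 2)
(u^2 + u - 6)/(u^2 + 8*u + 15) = (u - 2)/(u + 5)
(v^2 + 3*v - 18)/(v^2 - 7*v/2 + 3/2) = 2*(v + 6)/(2*v - 1)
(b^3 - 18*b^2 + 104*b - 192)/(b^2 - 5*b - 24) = (b^2 - 10*b + 24)/(b + 3)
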